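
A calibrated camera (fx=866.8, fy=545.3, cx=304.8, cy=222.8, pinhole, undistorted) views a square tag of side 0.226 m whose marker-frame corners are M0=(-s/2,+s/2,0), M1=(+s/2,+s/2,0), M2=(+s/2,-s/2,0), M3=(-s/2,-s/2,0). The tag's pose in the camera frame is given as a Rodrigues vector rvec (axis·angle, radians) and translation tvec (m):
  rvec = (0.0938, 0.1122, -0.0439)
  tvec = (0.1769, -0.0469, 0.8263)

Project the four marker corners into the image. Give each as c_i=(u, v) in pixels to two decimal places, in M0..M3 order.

c0=(376.49, 267.64) c1=(614.83, 263.28) c2=(610.81, 111.70) c3=(366.69, 120.86)

Intrinsics K: fx=866.8, fy=545.3, cx=304.8, cy=222.8
Marker side s = 0.226 m; corners in marker frame (Z=0):
  M0 = (-0.1130, +0.1130, 0)
  M1 = (+0.1130, +0.1130, 0)
  M2 = (+0.1130, -0.1130, 0)
  M3 = (-0.1130, -0.1130, 0)
rvec = (0.0938, 0.1122, -0.0439), |rvec| = θ = 0.15269 rad = 8.749°
Rodrigues: sinθ=0.15210, 1−cosθ=0.01163; R = I + sinθ·[k]× + (1−cosθ)·[k]×²:
    [+0.99276 +0.04898 +0.10971]
    [-0.03848 +0.99465 -0.09589]
    [-0.11382 +0.09098 +0.98933]
t = (0.1769, -0.0469, 0.8263) m
M0: Pc = R·M0+t = (+0.07025, +0.06984, +0.84944); u = 866.8·(+0.07025)/0.84944 + 304.8 = 376.4891, v = 545.3·(+0.06984)/0.84944 + 222.8 = 267.6359
M1: Pc = R·M1+t = (+0.29462, +0.06115, +0.82372); u = 866.8·(+0.29462)/0.82372 + 304.8 = 614.8250, v = 545.3·(+0.06115)/0.82372 + 222.8 = 263.2793
M2: Pc = R·M2+t = (+0.28355, -0.16364, +0.80316); u = 866.8·(+0.28355)/0.80316 + 304.8 = 610.8147, v = 545.3·(-0.16364)/0.80316 + 222.8 = 111.6953
M3: Pc = R·M3+t = (+0.05918, -0.15495, +0.82888); u = 866.8·(+0.05918)/0.82888 + 304.8 = 366.6911, v = 545.3·(-0.15495)/0.82888 + 222.8 = 120.8641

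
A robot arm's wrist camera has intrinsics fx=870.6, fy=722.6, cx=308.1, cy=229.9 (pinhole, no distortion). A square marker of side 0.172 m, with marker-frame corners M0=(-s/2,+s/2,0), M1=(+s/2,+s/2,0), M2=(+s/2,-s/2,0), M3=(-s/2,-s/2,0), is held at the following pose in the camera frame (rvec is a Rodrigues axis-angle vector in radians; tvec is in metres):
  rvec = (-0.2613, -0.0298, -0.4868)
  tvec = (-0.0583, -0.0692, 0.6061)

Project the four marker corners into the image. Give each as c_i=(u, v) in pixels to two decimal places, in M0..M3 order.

c0=(166.05, 284.25) c1=(392.97, 186.74) c2=(277.43, 22.84) c3=(62.82, 109.71)

Intrinsics K: fx=870.6, fy=722.6, cx=308.1, cy=229.9
Marker side s = 0.172 m; corners in marker frame (Z=0):
  M0 = (-0.0860, +0.0860, 0)
  M1 = (+0.0860, +0.0860, 0)
  M2 = (+0.0860, -0.0860, 0)
  M3 = (-0.0860, -0.0860, 0)
rvec = (-0.2613, -0.0298, -0.4868), |rvec| = θ = 0.55330 rad = 31.702°
Rodrigues: sinθ=0.52550, 1−cosθ=0.14920; R = I + sinθ·[k]× + (1−cosθ)·[k]×²:
    [+0.88407 +0.46613 +0.03369]
    [-0.45854 +0.85123 +0.25524]
    [+0.09030 -0.24110 +0.96629]
t = (-0.0583, -0.0692, 0.6061) m
M0: Pc = R·M0+t = (-0.09424, +0.04344, +0.57760); u = 870.6·(-0.09424)/0.57760 + 308.1 = 166.0507, v = 722.6·(+0.04344)/0.57760 + 229.9 = 284.2457
M1: Pc = R·M1+t = (+0.05782, -0.03543, +0.59313); u = 870.6·(+0.05782)/0.59313 + 308.1 = 392.9651, v = 722.6·(-0.03543)/0.59313 + 229.9 = 186.7373
M2: Pc = R·M2+t = (-0.02236, -0.18184, +0.63460); u = 870.6·(-0.02236)/0.63460 + 308.1 = 277.4282, v = 722.6·(-0.18184)/0.63460 + 229.9 = 22.8438
M3: Pc = R·M3+t = (-0.17442, -0.10297, +0.61907); u = 870.6·(-0.17442)/0.61907 + 308.1 = 62.8154, v = 722.6·(-0.10297)/0.61907 + 229.9 = 109.7087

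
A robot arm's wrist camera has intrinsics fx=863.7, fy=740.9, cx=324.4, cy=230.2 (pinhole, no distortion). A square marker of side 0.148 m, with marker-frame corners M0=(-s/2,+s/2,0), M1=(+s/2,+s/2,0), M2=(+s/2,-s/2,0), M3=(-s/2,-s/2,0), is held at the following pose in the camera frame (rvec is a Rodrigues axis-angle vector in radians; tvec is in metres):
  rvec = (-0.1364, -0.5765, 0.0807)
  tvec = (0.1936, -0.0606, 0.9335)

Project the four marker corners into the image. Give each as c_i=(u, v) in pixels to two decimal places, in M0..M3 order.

c0=(450.61, 233.60) c1=(551.20, 246.33) c2=(550.96, 135.93) c3=(452.84, 113.82)

Intrinsics K: fx=863.7, fy=740.9, cx=324.4, cy=230.2
Marker side s = 0.148 m; corners in marker frame (Z=0):
  M0 = (-0.0740, +0.0740, 0)
  M1 = (+0.0740, +0.0740, 0)
  M2 = (+0.0740, -0.0740, 0)
  M3 = (-0.0740, -0.0740, 0)
rvec = (-0.1364, -0.5765, 0.0807), |rvec| = θ = 0.59789 rad = 34.256°
Rodrigues: sinθ=0.56290, 1−cosθ=0.17347; R = I + sinθ·[k]× + (1−cosθ)·[k]×²:
    [+0.83556 -0.03782 -0.54810]
    [+0.11414 +0.98781 +0.10584]
    [+0.53742 -0.15099 +0.82969]
t = (0.1936, -0.0606, 0.9335) m
M0: Pc = R·M0+t = (+0.12897, +0.00405, +0.88256); u = 863.7·(+0.12897)/0.88256 + 324.4 = 450.6148, v = 740.9·(+0.00405)/0.88256 + 230.2 = 233.6015
M1: Pc = R·M1+t = (+0.25263, +0.02094, +0.96210); u = 863.7·(+0.25263)/0.96210 + 324.4 = 551.1953, v = 740.9·(+0.02094)/0.96210 + 230.2 = 246.3289
M2: Pc = R·M2+t = (+0.25823, -0.12525, +0.98444); u = 863.7·(+0.25823)/0.98444 + 324.4 = 550.9575, v = 740.9·(-0.12525)/0.98444 + 230.2 = 135.9344
M3: Pc = R·M3+t = (+0.13457, -0.14214, +0.90490); u = 863.7·(+0.13457)/0.90490 + 324.4 = 452.8399, v = 740.9·(-0.14214)/0.90490 + 230.2 = 113.8180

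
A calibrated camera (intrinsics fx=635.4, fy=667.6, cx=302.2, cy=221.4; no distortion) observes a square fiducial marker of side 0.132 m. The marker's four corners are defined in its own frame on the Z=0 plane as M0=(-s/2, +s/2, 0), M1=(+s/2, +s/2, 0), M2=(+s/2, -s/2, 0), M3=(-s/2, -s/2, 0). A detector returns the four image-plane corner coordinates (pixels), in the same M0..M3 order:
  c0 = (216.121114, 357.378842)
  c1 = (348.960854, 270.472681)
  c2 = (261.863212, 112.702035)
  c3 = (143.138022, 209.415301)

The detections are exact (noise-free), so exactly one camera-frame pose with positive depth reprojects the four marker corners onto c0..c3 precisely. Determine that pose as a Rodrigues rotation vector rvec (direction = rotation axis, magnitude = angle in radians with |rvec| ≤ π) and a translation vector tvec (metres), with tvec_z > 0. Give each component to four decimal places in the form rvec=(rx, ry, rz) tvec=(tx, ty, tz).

rvec=(-0.0917, 0.4127, -0.5488) tvec=(-0.0495, 0.0121, 0.4942)

Intrinsics K: fx=635.4, fy=667.6, cx=302.2, cy=221.4
Marker side s = 0.132 m; corners in marker frame (Z=0):
  M0 = (-0.0660, +0.0660, 0)
  M1 = (+0.0660, +0.0660, 0)
  M2 = (+0.0660, -0.0660, 0)
  M3 = (-0.0660, -0.0660, 0)
Detected image corners:
  c0 = (216.121114, 357.378842) px
  c1 = (348.960854, 270.472681) px
  c2 = (261.863212, 112.702035) px
  c3 = (143.138022, 209.415301) px
Planar DLT: solve 8×8 A·h = b for H (H[2,2]=1):
  H  [+776.65388 +508.92601 +238.49444]
  H  [-867.72463 +1063.38771 +237.70280]
  H  [-0.72102 -0.39129 +1.00000]
B = K⁻¹H; ‖b₁‖=2.023560, ‖b₂‖=2.023560; λ = 2/(‖b₁‖+‖b₂‖) = 0.494179, sign → tz>0 ⇒ λ=+0.494179
r₁ = λ·B[:,0] = (+0.77350,-0.52415,-0.35631); r₂ = λ·B[:,1] = (+0.48778,+0.85128,-0.19337)
r₃ = r₁×r₂ = (+0.40468,-0.02423,+0.91414); SVD([r₁ r₂ r₃]) → R = UVᵀ:
  R  [+0.77350 +0.48778 +0.40468]
  R  [-0.52415 +0.85128 -0.02423]
  R  [-0.35631 -0.19337 +0.91414]
t = (-0.04955, +0.01207, +0.49418) m
tr R = 2.538922; θ = arccos((tr R − 1)/2) = 0.692799 rad = 39.694°
axis k = ((R−Rᵀ)₃₂, (R−Rᵀ)₁₃, (R−Rᵀ)₂₁) / (2 sinθ) = (-0.132407, +0.595740, -0.792189)
rvec = θ·k = (-0.091731, +0.412728, -0.548828)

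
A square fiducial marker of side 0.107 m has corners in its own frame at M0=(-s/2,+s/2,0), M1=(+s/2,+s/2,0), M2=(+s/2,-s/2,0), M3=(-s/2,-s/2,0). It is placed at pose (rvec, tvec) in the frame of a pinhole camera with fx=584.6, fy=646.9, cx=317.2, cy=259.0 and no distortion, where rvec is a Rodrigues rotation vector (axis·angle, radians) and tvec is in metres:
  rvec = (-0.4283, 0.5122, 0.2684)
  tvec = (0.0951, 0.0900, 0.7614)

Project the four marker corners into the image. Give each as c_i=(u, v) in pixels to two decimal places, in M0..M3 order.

c0=(340.97, 367.45) c1=(416.22, 389.56) c2=(440.85, 302.58) c3=(367.14, 287.47)

Intrinsics K: fx=584.6, fy=646.9, cx=317.2, cy=259.0
Marker side s = 0.107 m; corners in marker frame (Z=0):
  M0 = (-0.0535, +0.0535, 0)
  M1 = (+0.0535, +0.0535, 0)
  M2 = (+0.0535, -0.0535, 0)
  M3 = (-0.0535, -0.0535, 0)
rvec = (-0.4283, 0.5122, 0.2684), |rvec| = θ = 0.71960 rad = 41.230°
Rodrigues: sinθ=0.65909, 1−cosθ=0.24793; R = I + sinθ·[k]× + (1−cosθ)·[k]×²:
    [+0.83990 -0.35086 +0.41409]
    [+0.14079 +0.87768 +0.45810]
    [-0.52417 -0.32646 +0.78656]
t = (0.0951, 0.0900, 0.7614) m
M0: Pc = R·M0+t = (+0.03139, +0.12942, +0.77198); u = 584.6·(+0.03139)/0.77198 + 317.2 = 340.9741, v = 646.9·(+0.12942)/0.77198 + 259.0 = 367.4539
M1: Pc = R·M1+t = (+0.12126, +0.14449, +0.71589); u = 584.6·(+0.12126)/0.71589 + 317.2 = 416.2241, v = 646.9·(+0.14449)/0.71589 + 259.0 = 389.5637
M2: Pc = R·M2+t = (+0.15881, +0.05058, +0.75082); u = 584.6·(+0.15881)/0.75082 + 317.2 = 440.8481, v = 646.9·(+0.05058)/0.75082 + 259.0 = 302.5762
M3: Pc = R·M3+t = (+0.06894, +0.03551, +0.80691); u = 584.6·(+0.06894)/0.80691 + 317.2 = 367.1442, v = 646.9·(+0.03551)/0.80691 + 259.0 = 287.4699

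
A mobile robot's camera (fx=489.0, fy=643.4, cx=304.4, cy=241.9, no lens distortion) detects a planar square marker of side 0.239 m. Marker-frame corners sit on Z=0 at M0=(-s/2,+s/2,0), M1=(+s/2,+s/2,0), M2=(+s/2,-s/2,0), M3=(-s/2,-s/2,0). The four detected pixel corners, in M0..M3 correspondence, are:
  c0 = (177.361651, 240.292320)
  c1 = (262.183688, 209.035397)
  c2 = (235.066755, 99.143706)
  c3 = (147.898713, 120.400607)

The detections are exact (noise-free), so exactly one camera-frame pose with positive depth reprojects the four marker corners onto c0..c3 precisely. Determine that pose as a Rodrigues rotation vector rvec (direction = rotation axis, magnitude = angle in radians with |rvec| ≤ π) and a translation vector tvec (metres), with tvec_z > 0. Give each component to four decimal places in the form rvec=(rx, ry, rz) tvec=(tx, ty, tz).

rvec=(-0.0821, -0.4758, -0.3067) tvec=(-0.2525, -0.1491, 1.2741)

Intrinsics K: fx=489.0, fy=643.4, cx=304.4, cy=241.9
Marker side s = 0.239 m; corners in marker frame (Z=0):
  M0 = (-0.1195, +0.1195, 0)
  M1 = (+0.1195, +0.1195, 0)
  M2 = (+0.1195, -0.1195, 0)
  M3 = (-0.1195, -0.1195, 0)
Detected image corners:
  c0 = (177.361651, 240.292320) px
  c1 = (262.183688, 209.035397) px
  c2 = (235.066755, 99.143706) px
  c3 = (147.898713, 120.400607) px
Planar DLT: solve 8×8 A·h = b for H (H[2,2]=1):
  H  [+434.45282 +117.07272 +207.48385]
  H  [-49.15233 +478.93082 +166.61242]
  H  [+0.36298 -0.00526 +1.00000]
B = K⁻¹H; ‖b₁‖=0.784837, ‖b₂‖=0.784837; λ = 2/(‖b₁‖+‖b₂‖) = 1.274149, sign → tz>0 ⇒ λ=+1.274149
r₁ = λ·B[:,0] = (+0.84413,-0.27122,+0.46249); r₂ = λ·B[:,1] = (+0.30922,+0.95097,-0.00671)
r₃ = r₁×r₂ = (-0.43799,+0.14867,+0.88660); SVD([r₁ r₂ r₃]) → R = UVᵀ:
  R  [+0.84413 +0.30922 -0.43799]
  R  [-0.27122 +0.95097 +0.14867]
  R  [+0.46249 -0.00671 +0.88660]
t = (-0.25253, -0.14909, +1.27415) m
tr R = 2.681693; θ = arccos((tr R − 1)/2) = 0.571951 rad = 32.770°
axis k = ((R−Rᵀ)₃₂, (R−Rᵀ)₁₃, (R−Rᵀ)₂₁) / (2 sinθ) = (-0.143530, -0.831810, -0.536181)
rvec = θ·k = (-0.082092, -0.475755, -0.306669)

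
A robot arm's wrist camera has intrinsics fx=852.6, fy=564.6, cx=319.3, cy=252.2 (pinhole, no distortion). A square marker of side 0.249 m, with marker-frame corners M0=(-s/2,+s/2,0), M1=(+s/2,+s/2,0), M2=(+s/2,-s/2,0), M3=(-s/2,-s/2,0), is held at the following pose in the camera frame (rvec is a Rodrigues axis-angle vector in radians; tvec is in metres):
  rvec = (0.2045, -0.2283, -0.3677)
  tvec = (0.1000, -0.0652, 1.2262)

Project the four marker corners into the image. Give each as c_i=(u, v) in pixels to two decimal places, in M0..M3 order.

c0=(338.76, 295.88) c1=(488.85, 252.90) c2=(439.47, 147.65) c3=(279.89, 188.71)

Intrinsics K: fx=852.6, fy=564.6, cx=319.3, cy=252.2
Marker side s = 0.249 m; corners in marker frame (Z=0):
  M0 = (-0.1245, +0.1245, 0)
  M1 = (+0.1245, +0.1245, 0)
  M2 = (+0.1245, -0.1245, 0)
  M3 = (-0.1245, -0.1245, 0)
rvec = (0.2045, -0.2283, -0.3677), |rvec| = θ = 0.47869 rad = 27.427°
Rodrigues: sinθ=0.46062, 1−cosθ=0.11240; R = I + sinθ·[k]× + (1−cosθ)·[k]×²:
    [+0.90811 +0.33092 -0.25657]
    [-0.37672 +0.91317 -0.15560]
    [+0.18280 +0.23796 +0.95392]
t = (0.1000, -0.0652, 1.2262) m
M0: Pc = R·M0+t = (+0.02814, +0.09539, +1.23307); u = 852.6·(+0.02814)/1.23307 + 319.3 = 338.7566, v = 564.6·(+0.09539)/1.23307 + 252.2 = 295.8777
M1: Pc = R·M1+t = (+0.25426, +0.00159, +1.27858); u = 852.6·(+0.25426)/1.27858 + 319.3 = 488.8480, v = 564.6·(+0.00159)/1.27858 + 252.2 = 252.9011
M2: Pc = R·M2+t = (+0.17186, -0.22579, +1.21933); u = 852.6·(+0.17186)/1.21933 + 319.3 = 439.4712, v = 564.6·(-0.22579)/1.21933 + 252.2 = 147.6499
M3: Pc = R·M3+t = (-0.05426, -0.13199, +1.17382); u = 852.6·(-0.05426)/1.17382 + 319.3 = 279.8890, v = 564.6·(-0.13199)/1.17382 + 252.2 = 188.7146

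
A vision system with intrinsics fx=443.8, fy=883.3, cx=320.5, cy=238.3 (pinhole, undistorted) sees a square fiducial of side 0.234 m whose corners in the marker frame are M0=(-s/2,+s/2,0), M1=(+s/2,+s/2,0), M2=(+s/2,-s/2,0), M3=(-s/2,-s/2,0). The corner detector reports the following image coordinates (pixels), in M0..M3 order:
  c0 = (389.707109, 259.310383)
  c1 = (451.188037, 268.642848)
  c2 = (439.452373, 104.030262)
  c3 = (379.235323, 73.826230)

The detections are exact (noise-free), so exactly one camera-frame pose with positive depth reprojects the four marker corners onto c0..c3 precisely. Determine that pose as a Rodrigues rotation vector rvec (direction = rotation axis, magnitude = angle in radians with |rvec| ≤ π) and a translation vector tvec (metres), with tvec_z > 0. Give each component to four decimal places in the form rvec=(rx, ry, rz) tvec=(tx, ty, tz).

Intrinsics K: fx=443.8, fy=883.3, cx=320.5, cy=238.3
Marker side s = 0.234 m; corners in marker frame (Z=0):
  M0 = (-0.1170, +0.1170, 0)
  M1 = (+0.1170, +0.1170, 0)
  M2 = (+0.1170, -0.1170, 0)
  M3 = (-0.1170, -0.1170, 0)
Detected image corners:
  c0 = (389.707109, 259.310383) px
  c1 = (451.188037, 268.642848) px
  c2 = (439.452373, 104.030262) px
  c3 = (379.235323, 73.826230) px
Planar DLT: solve 8×8 A·h = b for H (H[2,2]=1):
  H  [+480.08184 -29.37252 +416.66357]
  H  [+179.05594 +712.55769 +175.16563]
  H  [+0.53050 -0.18557 +1.00000]
B = K⁻¹H; ‖b₁‖=0.879250, ‖b₂‖=0.879250; λ = 2/(‖b₁‖+‖b₂‖) = 1.137333, sign → tz>0 ⇒ λ=+1.137333
r₁ = λ·B[:,0] = (+0.79459,+0.06778,+0.60336); r₂ = λ·B[:,1] = (+0.07714,+0.97443,-0.21105)
r₃ = r₁×r₂ = (-0.60223,+0.21425,+0.76904); SVD([r₁ r₂ r₃]) → R = UVᵀ:
  R  [+0.79459 +0.07714 -0.60223]
  R  [+0.06778 +0.97443 +0.21425]
  R  [+0.60336 -0.21105 +0.76904]
t = (+0.24644, -0.08129, +1.13733) m
tr R = 2.538050; θ = arccos((tr R − 1)/2) = 0.693482 rad = 39.734°
axis k = ((R−Rᵀ)₃₂, (R−Rᵀ)₁₃, (R−Rᵀ)₂₁) / (2 sinθ) = (-0.332672, -0.943014, -0.007328)
rvec = θ·k = (-0.230702, -0.653963, -0.005082)

rvec=(-0.2307, -0.6540, -0.0051) tvec=(0.2464, -0.0813, 1.1373)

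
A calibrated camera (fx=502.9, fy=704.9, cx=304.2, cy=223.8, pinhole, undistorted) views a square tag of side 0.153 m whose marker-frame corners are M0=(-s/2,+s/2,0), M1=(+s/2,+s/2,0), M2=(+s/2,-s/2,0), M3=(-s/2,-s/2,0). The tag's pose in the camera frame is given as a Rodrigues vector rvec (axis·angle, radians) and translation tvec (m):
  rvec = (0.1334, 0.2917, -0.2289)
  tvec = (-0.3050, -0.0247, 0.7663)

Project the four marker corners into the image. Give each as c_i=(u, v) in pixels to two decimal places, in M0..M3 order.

Intrinsics K: fx=502.9, fy=704.9, cx=304.2, cy=223.8
Marker side s = 0.153 m; corners in marker frame (Z=0):
  M0 = (-0.0765, +0.0765, 0)
  M1 = (+0.0765, +0.0765, 0)
  M2 = (+0.0765, -0.0765, 0)
  M3 = (-0.0765, -0.0765, 0)
rvec = (0.1334, 0.2917, -0.2289), |rvec| = θ = 0.39406 rad = 22.578°
Rodrigues: sinθ=0.38394, 1−cosθ=0.07664; R = I + sinθ·[k]× + (1−cosθ)·[k]×²:
    [+0.93214 +0.24223 +0.26914]
    [-0.20382 +0.96536 -0.16293]
    [-0.29928 +0.09702 +0.94922]
t = (-0.3050, -0.0247, 0.7663) m
M0: Pc = R·M0+t = (-0.35778, +0.06474, +0.79662); u = 502.9·(-0.35778)/0.79662 + 304.2 = 78.3363, v = 704.9·(+0.06474)/0.79662 + 223.8 = 281.0878
M1: Pc = R·M1+t = (-0.21516, +0.03356, +0.75083); u = 502.9·(-0.21516)/0.75083 + 304.2 = 160.0865, v = 704.9·(+0.03356)/0.75083 + 223.8 = 255.3052
M2: Pc = R·M2+t = (-0.25222, -0.11414, +0.73598); u = 502.9·(-0.25222)/0.73598 + 304.2 = 131.8561, v = 704.9·(-0.11414)/0.73598 + 223.8 = 114.4789
M3: Pc = R·M3+t = (-0.39484, -0.08296, +0.78177); u = 502.9·(-0.39484)/0.78177 + 304.2 = 50.2072, v = 704.9·(-0.08296)/0.78177 + 223.8 = 148.9995

c0=(78.34, 281.09) c1=(160.09, 255.31) c2=(131.86, 114.48) c3=(50.21, 149.00)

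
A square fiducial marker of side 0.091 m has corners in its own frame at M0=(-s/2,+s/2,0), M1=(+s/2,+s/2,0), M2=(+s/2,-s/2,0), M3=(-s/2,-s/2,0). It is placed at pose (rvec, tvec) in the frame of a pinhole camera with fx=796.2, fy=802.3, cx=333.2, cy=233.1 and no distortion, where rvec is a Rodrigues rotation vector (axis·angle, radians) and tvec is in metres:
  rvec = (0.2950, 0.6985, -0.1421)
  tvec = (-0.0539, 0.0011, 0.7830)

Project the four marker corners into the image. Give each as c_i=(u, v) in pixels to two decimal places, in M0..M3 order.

Intrinsics K: fx=796.2, fy=802.3, cx=333.2, cy=233.1
Marker side s = 0.091 m; corners in marker frame (Z=0):
  M0 = (-0.0455, +0.0455, 0)
  M1 = (+0.0455, +0.0455, 0)
  M2 = (+0.0455, -0.0455, 0)
  M3 = (-0.0455, -0.0455, 0)
rvec = (0.2950, 0.6985, -0.1421), |rvec| = θ = 0.77144 rad = 44.200°
Rodrigues: sinθ=0.69717, 1−cosθ=0.28309; R = I + sinθ·[k]× + (1−cosθ)·[k]×²:
    [+0.75830 +0.22644 +0.61131]
    [-0.03040 +0.94900 -0.31381]
    [-0.65119 +0.21938 +0.72651]
t = (-0.0539, 0.0011, 0.7830) m
M0: Pc = R·M0+t = (-0.07810, +0.04566, +0.82261); u = 796.2·(-0.07810)/0.82261 + 333.2 = 257.6076, v = 802.3·(+0.04566)/0.82261 + 233.1 = 277.6351
M1: Pc = R·M1+t = (-0.00909, +0.04290, +0.76335); u = 796.2·(-0.00909)/0.76335 + 333.2 = 323.7145, v = 802.3·(+0.04290)/0.76335 + 233.1 = 278.1848
M2: Pc = R·M2+t = (-0.02970, -0.04346, +0.74339); u = 796.2·(-0.02970)/0.74339 + 333.2 = 301.3900, v = 802.3·(-0.04346)/0.74339 + 233.1 = 186.1932
M3: Pc = R·M3+t = (-0.09871, -0.04070, +0.80265); u = 796.2·(-0.09871)/0.80265 + 333.2 = 235.2871, v = 802.3·(-0.04070)/0.80265 + 233.1 = 192.4214

c0=(257.61, 277.64) c1=(323.71, 278.18) c2=(301.39, 186.19) c3=(235.29, 192.42)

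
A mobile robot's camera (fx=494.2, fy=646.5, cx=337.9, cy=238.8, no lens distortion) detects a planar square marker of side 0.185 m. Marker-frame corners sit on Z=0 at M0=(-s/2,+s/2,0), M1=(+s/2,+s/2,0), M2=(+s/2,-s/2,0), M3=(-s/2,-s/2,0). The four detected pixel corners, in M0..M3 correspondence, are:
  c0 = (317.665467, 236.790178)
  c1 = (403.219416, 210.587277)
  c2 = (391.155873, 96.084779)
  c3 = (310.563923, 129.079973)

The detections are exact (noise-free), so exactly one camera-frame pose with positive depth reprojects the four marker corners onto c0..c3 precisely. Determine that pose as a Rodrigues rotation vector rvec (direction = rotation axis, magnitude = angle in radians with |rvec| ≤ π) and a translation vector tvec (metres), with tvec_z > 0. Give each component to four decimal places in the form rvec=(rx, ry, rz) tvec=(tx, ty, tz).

rvec=(-0.2540, 0.4436, -0.1561) tvec=(0.0325, -0.1105, 0.9985)

Intrinsics K: fx=494.2, fy=646.5, cx=337.9, cy=238.8
Marker side s = 0.185 m; corners in marker frame (Z=0):
  M0 = (-0.0925, +0.0925, 0)
  M1 = (+0.0925, +0.0925, 0)
  M2 = (+0.0925, -0.0925, 0)
  M3 = (-0.0925, -0.0925, 0)
Detected image corners:
  c0 = (317.665467, 236.790178) px
  c1 = (403.219416, 210.587277) px
  c2 = (391.155873, 96.084779) px
  c3 = (310.563923, 129.079973) px
Planar DLT: solve 8×8 A·h = b for H (H[2,2]=1):
  H  [+305.00057 -46.95625 +353.97634]
  H  [-228.39859 +553.43947 +167.26906]
  H  [-0.40405 -0.27626 +1.00000]
B = K⁻¹H; ‖b₁‖=1.001541, ‖b₂‖=1.001541; λ = 2/(‖b₁‖+‖b₂‖) = 0.998461, sign → tz>0 ⇒ λ=+0.998461
r₁ = λ·B[:,0] = (+0.89204,-0.20373,-0.40342); r₂ = λ·B[:,1] = (+0.09373,+0.95662,-0.27584)
r₃ = r₁×r₂ = (+0.44212,+0.20825,+0.87245); SVD([r₁ r₂ r₃]) → R = UVᵀ:
  R  [+0.89204 +0.09373 +0.44212]
  R  [-0.20373 +0.95662 +0.20825]
  R  [-0.40342 -0.27584 +0.87245]
t = (+0.03248, -0.11047, +0.99846) m
tr R = 2.721115; θ = arccos((tr R − 1)/2) = 0.534433 rad = 30.621°
axis k = ((R−Rᵀ)₃₂, (R−Rᵀ)₁₃, (R−Rᵀ)₂₁) / (2 sinθ) = (-0.475192, +0.830019, -0.291994)
rvec = θ·k = (-0.253958, +0.443590, -0.156051)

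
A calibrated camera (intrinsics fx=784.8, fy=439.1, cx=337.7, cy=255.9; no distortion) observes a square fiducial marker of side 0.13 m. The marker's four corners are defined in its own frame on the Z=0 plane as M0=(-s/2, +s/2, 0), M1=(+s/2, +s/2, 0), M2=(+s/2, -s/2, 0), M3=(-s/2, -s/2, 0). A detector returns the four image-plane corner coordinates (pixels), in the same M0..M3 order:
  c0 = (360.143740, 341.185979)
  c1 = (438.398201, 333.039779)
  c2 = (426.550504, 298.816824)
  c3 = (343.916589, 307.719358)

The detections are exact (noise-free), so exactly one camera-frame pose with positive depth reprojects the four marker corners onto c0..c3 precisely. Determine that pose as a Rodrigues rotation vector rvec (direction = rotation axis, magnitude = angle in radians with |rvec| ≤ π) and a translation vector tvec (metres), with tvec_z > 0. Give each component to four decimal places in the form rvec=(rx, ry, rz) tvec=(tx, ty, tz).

Intrinsics K: fx=784.8, fy=439.1, cx=337.7, cy=255.9
Marker side s = 0.13 m; corners in marker frame (Z=0):
  M0 = (-0.0650, +0.0650, 0)
  M1 = (+0.0650, +0.0650, 0)
  M2 = (+0.0650, -0.0650, 0)
  M3 = (-0.0650, -0.0650, 0)
Detected image corners:
  c0 = (360.143740, 341.185979) px
  c1 = (438.398201, 333.039779) px
  c2 = (426.550504, 298.816824) px
  c3 = (343.916589, 307.719358) px
Planar DLT: solve 8×8 A·h = b for H (H[2,2]=1):
  H  [+593.37223 +276.67098 +392.28202]
  H  [-85.86412 +397.97576 +320.68096]
  H  [-0.06363 +0.42988 +1.00000]
B = K⁻¹H; ‖b₁‖=0.801854, ‖b₂‖=0.801854; λ = 2/(‖b₁‖+‖b₂‖) = 1.247110, sign → tz>0 ⇒ λ=+1.247110
r₁ = λ·B[:,0] = (+0.97706,-0.19762,-0.07935); r₂ = λ·B[:,1] = (+0.20897,+0.81788,+0.53611)
r₃ = r₁×r₂ = (-0.04105,-0.54039,+0.84041); SVD([r₁ r₂ r₃]) → R = UVᵀ:
  R  [+0.97706 +0.20897 -0.04105]
  R  [-0.19762 +0.81788 -0.54039]
  R  [-0.07935 +0.53611 +0.84041]
t = (+0.08674, +0.18399, +1.24711) m
tr R = 2.635351; θ = arccos((tr R − 1)/2) = 0.613435 rad = 35.147°
axis k = ((R−Rᵀ)₃₂, (R−Rᵀ)₁₃, (R−Rᵀ)₂₁) / (2 sinθ) = (+0.934980, +0.033270, -0.353137)
rvec = θ·k = (+0.573550, +0.020409, -0.216626)

rvec=(0.5735, 0.0204, -0.2166) tvec=(0.0867, 0.1840, 1.2471)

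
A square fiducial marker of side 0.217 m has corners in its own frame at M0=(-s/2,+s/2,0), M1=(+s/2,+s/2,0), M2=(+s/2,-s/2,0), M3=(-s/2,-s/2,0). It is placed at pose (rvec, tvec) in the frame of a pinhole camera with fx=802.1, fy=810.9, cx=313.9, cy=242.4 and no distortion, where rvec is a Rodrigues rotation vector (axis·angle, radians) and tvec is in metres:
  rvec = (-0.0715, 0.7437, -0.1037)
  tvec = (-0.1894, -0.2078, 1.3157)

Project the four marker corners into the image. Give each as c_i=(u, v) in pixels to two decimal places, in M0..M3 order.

Intrinsics K: fx=802.1, fy=810.9, cx=313.9, cy=242.4
Marker side s = 0.217 m; corners in marker frame (Z=0):
  M0 = (-0.1085, +0.1085, 0)
  M1 = (+0.1085, +0.1085, 0)
  M2 = (+0.1085, -0.1085, 0)
  M3 = (-0.1085, -0.1085, 0)
rvec = (-0.0715, 0.7437, -0.1037), |rvec| = θ = 0.75429 rad = 43.218°
Rodrigues: sinθ=0.68477, 1−cosθ=0.27124; R = I + sinθ·[k]× + (1−cosθ)·[k]×²:
    [+0.73119 +0.06879 +0.67869]
    [-0.11949 +0.99244 +0.02814]
    [-0.67162 -0.10168 +0.73388]
t = (-0.1894, -0.2078, 1.3157) m
M0: Pc = R·M0+t = (-0.26127, -0.08716, +1.37754); u = 802.1·(-0.26127)/1.37754 + 313.9 = 161.7699, v = 810.9·(-0.08716)/1.37754 + 242.4 = 191.0951
M1: Pc = R·M1+t = (-0.10260, -0.11309, +1.23180); u = 802.1·(-0.10260)/1.23180 + 313.9 = 247.0898, v = 810.9·(-0.11309)/1.23180 + 242.4 = 167.9550
M2: Pc = R·M2+t = (-0.11753, -0.32844, +1.25386); u = 802.1·(-0.11753)/1.25386 + 313.9 = 238.7160, v = 810.9·(-0.32844)/1.25386 + 242.4 = 29.9877
M3: Pc = R·M3+t = (-0.27620, -0.30251, +1.39960); u = 802.1·(-0.27620)/1.39960 + 313.9 = 155.6131, v = 810.9·(-0.30251)/1.39960 + 242.4 = 67.1297

c0=(161.77, 191.10) c1=(247.09, 167.95) c2=(238.72, 29.99) c3=(155.61, 67.13)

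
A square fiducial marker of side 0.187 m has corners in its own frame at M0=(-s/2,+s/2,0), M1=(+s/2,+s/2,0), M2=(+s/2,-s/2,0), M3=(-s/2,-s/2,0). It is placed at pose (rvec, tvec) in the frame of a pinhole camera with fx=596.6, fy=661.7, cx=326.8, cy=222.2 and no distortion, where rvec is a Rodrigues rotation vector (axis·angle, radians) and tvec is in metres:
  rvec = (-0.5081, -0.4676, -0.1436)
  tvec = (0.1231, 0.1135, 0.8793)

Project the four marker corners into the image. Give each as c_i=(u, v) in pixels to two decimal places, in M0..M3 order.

Intrinsics K: fx=596.6, fy=661.7, cx=326.8, cy=222.2
Marker side s = 0.187 m; corners in marker frame (Z=0):
  M0 = (-0.0935, +0.0935, 0)
  M1 = (+0.0935, +0.0935, 0)
  M2 = (+0.0935, -0.0935, 0)
  M3 = (-0.0935, -0.0935, 0)
rvec = (-0.5081, -0.4676, -0.1436), |rvec| = θ = 0.70529 rad = 40.410°
Rodrigues: sinθ=0.64826, 1−cosθ=0.23858; R = I + sinθ·[k]× + (1−cosθ)·[k]×²:
    [+0.88524 +0.24594 -0.39479]
    [-0.01804 +0.86629 +0.49922]
    [+0.46478 -0.43481 +0.77131]
t = (0.1231, 0.1135, 0.8793) m
M0: Pc = R·M0+t = (+0.06333, +0.19618, +0.79519); u = 596.6·(+0.06333)/0.79519 + 326.8 = 374.3104, v = 661.7·(+0.19618)/0.79519 + 222.2 = 385.4510
M1: Pc = R·M1+t = (+0.22887, +0.19281, +0.88210); u = 596.6·(+0.22887)/0.88210 + 326.8 = 481.5905, v = 661.7·(+0.19281)/0.88210 + 222.2 = 366.8356
M2: Pc = R·M2+t = (+0.18287, +0.03082, +0.96341); u = 596.6·(+0.18287)/0.96341 + 326.8 = 440.0468, v = 661.7·(+0.03082)/0.96341 + 222.2 = 243.3650
M3: Pc = R·M3+t = (+0.01733, +0.03419, +0.87650); u = 596.6·(+0.01733)/0.87650 + 326.8 = 338.5991, v = 661.7·(+0.03419)/0.87650 + 222.2 = 248.0100

c0=(374.31, 385.45) c1=(481.59, 366.84) c2=(440.05, 243.36) c3=(338.60, 248.01)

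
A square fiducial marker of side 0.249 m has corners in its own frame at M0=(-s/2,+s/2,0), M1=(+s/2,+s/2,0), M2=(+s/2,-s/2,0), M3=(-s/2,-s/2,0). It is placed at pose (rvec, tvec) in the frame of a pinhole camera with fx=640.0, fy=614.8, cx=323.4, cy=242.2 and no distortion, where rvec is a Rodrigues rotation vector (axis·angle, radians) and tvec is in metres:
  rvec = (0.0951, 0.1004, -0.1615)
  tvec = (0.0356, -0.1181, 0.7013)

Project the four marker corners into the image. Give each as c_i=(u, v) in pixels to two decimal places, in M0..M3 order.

c0=(265.07, 262.19) c1=(486.82, 228.88) c2=(453.17, 6.35) c3=(225.93, 49.13)

Intrinsics K: fx=640.0, fy=614.8, cx=323.4, cy=242.2
Marker side s = 0.249 m; corners in marker frame (Z=0):
  M0 = (-0.1245, +0.1245, 0)
  M1 = (+0.1245, +0.1245, 0)
  M2 = (+0.1245, -0.1245, 0)
  M3 = (-0.1245, -0.1245, 0)
rvec = (0.0951, 0.1004, -0.1615), |rvec| = θ = 0.21262 rad = 12.182°
Rodrigues: sinθ=0.21102, 1−cosθ=0.02252; R = I + sinθ·[k]× + (1−cosθ)·[k]×²:
    [+0.98199 +0.16504 +0.09199]
    [-0.15553 +0.98250 -0.10246]
    [-0.10730 +0.08631 +0.99047]
t = (0.0356, -0.1181, 0.7013) m
M0: Pc = R·M0+t = (-0.06611, +0.02359, +0.72540); u = 640.0·(-0.06611)/0.72540 + 323.4 = 265.0736, v = 614.8·(+0.02359)/0.72540 + 242.2 = 262.1890
M1: Pc = R·M1+t = (+0.17841, -0.01514, +0.69869); u = 640.0·(+0.17841)/0.69869 + 323.4 = 486.8197, v = 614.8·(-0.01514)/0.69869 + 242.2 = 228.8761
M2: Pc = R·M2+t = (+0.13731, -0.25979, +0.67720); u = 640.0·(+0.13731)/0.67720 + 323.4 = 453.1676, v = 614.8·(-0.25979)/0.67720 + 242.2 = 6.3513
M3: Pc = R·M3+t = (-0.10721, -0.22106, +0.70391); u = 640.0·(-0.10721)/0.70391 + 323.4 = 225.9288, v = 614.8·(-0.22106)/0.70391 + 242.2 = 49.1270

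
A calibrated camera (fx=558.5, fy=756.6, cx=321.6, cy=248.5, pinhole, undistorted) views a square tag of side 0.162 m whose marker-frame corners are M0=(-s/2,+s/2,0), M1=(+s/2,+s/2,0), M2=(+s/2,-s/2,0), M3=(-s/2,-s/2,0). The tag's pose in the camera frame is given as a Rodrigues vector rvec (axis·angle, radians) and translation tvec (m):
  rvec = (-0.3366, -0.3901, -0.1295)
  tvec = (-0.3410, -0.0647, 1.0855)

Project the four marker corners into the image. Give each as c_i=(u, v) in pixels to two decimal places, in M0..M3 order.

Intrinsics K: fx=558.5, fy=756.6, cx=321.6, cy=248.5
Marker side s = 0.162 m; corners in marker frame (Z=0):
  M0 = (-0.0810, +0.0810, 0)
  M1 = (+0.0810, +0.0810, 0)
  M2 = (+0.0810, -0.0810, 0)
  M3 = (-0.0810, -0.0810, 0)
rvec = (-0.3366, -0.3901, -0.1295), |rvec| = θ = 0.53127 rad = 30.440°
Rodrigues: sinθ=0.50663, 1−cosθ=0.13784; R = I + sinθ·[k]× + (1−cosθ)·[k]×²:
    [+0.91749 +0.18762 -0.35072]
    [-0.05937 +0.93648 +0.34566]
    [+0.39329 -0.29632 +0.87035]
t = (-0.3410, -0.0647, 1.0855) m
M0: Pc = R·M0+t = (-0.40012, +0.01596, +1.02964); u = 558.5·(-0.40012)/1.02964 + 321.6 = 104.5662, v = 756.6·(+0.01596)/1.02964 + 248.5 = 260.2305
M1: Pc = R·M1+t = (-0.25149, +0.00635, +1.09336); u = 558.5·(-0.25149)/1.09336 + 321.6 = 193.1377, v = 756.6·(+0.00635)/1.09336 + 248.5 = 252.8914
M2: Pc = R·M2+t = (-0.28188, -0.14536, +1.14136); u = 558.5·(-0.28188)/1.14136 + 321.6 = 183.6679, v = 756.6·(-0.14536)/1.14136 + 248.5 = 152.1391
M3: Pc = R·M3+t = (-0.43051, -0.13575, +1.07764); u = 558.5·(-0.43051)/1.07764 + 321.6 = 98.4819, v = 756.6·(-0.13575)/1.07764 + 248.5 = 153.1946

c0=(104.57, 260.23) c1=(193.14, 252.89) c2=(183.67, 152.14) c3=(98.48, 153.19)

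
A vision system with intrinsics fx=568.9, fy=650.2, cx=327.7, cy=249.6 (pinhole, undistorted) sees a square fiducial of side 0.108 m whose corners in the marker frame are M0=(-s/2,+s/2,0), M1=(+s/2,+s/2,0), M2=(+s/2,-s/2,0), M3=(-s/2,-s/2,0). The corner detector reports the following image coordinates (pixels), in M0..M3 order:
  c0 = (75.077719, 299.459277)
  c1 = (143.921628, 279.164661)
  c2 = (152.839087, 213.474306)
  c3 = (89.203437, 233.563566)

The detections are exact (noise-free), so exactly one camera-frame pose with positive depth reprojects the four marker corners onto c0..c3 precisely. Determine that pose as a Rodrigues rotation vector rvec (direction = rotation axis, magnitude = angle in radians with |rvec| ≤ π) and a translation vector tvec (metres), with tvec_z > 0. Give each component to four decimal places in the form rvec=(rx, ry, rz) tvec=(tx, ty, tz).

rvec=(-0.6713, 0.2486, -0.1758) tvec=(-0.3097, 0.0071, 0.8288)

Intrinsics K: fx=568.9, fy=650.2, cx=327.7, cy=249.6
Marker side s = 0.108 m; corners in marker frame (Z=0):
  M0 = (-0.0540, +0.0540, 0)
  M1 = (+0.0540, +0.0540, 0)
  M2 = (+0.0540, -0.0540, 0)
  M3 = (-0.0540, -0.0540, 0)
Detected image corners:
  c0 = (75.077719, 299.459277) px
  c1 = (143.921628, 279.164661) px
  c2 = (152.839087, 213.474306) px
  c3 = (89.203437, 233.563566) px
Planar DLT: solve 8×8 A·h = b for H (H[2,2]=1):
  H  [+588.65043 -194.98211 +115.13053]
  H  [-239.61734 +413.36138 +255.17071]
  H  [-0.20550 -0.76378 +1.00000]
B = K⁻¹H; ‖b₁‖=1.206542, ‖b₂‖=1.206542; λ = 2/(‖b₁‖+‖b₂‖) = 0.828815, sign → tz>0 ⇒ λ=+0.828815
r₁ = λ·B[:,0] = (+0.95570,-0.24006,-0.17032); r₂ = λ·B[:,1] = (+0.08058,+0.76992,-0.63303)
r₃ = r₁×r₂ = (+0.28310,+0.59126,+0.75516); SVD([r₁ r₂ r₃]) → R = UVᵀ:
  R  [+0.95570 +0.08058 +0.28310]
  R  [-0.24006 +0.76992 +0.59126]
  R  [-0.17032 -0.63303 +0.75516]
t = (-0.30969, +0.00710, +0.82882) m
tr R = 2.480781; θ = arccos((tr R − 1)/2) = 0.737145 rad = 42.235°
axis k = ((R−Rᵀ)₃₂, (R−Rᵀ)₁₃, (R−Rᵀ)₂₁) / (2 sinθ) = (-0.910691, +0.337280, -0.238504)
rvec = θ·k = (-0.671311, +0.248624, -0.175812)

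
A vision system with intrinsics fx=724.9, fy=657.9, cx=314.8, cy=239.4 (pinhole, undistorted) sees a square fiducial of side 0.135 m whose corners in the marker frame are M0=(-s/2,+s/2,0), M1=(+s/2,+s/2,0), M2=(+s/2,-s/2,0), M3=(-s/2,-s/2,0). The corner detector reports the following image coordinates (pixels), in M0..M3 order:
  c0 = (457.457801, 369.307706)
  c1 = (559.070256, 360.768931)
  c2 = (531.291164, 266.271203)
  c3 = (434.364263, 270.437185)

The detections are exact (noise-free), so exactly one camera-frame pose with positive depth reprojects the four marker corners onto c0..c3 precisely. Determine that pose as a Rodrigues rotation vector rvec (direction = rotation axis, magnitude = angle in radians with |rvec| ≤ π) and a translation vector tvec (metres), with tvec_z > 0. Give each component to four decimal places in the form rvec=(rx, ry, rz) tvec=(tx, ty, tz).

Intrinsics K: fx=724.9, fy=657.9, cx=314.8, cy=239.4
Marker side s = 0.135 m; corners in marker frame (Z=0):
  M0 = (-0.0675, +0.0675, 0)
  M1 = (+0.0675, +0.0675, 0)
  M2 = (+0.0675, -0.0675, 0)
  M3 = (-0.0675, -0.0675, 0)
Detected image corners:
  c0 = (457.457801, 369.307706) px
  c1 = (559.070256, 360.768931) px
  c2 = (531.291164, 266.271203) px
  c3 = (434.364263, 270.437185) px
Planar DLT: solve 8×8 A·h = b for H (H[2,2]=1):
  H  [+886.90308 -23.44838 +496.20638]
  H  [+50.60171 +580.21326 +315.23300]
  H  [+0.30688 -0.42827 +1.00000]
B = K⁻¹H; ‖b₁‖=1.133116, ‖b₂‖=1.133116; λ = 2/(‖b₁‖+‖b₂‖) = 0.882522, sign → tz>0 ⇒ λ=+0.882522
r₁ = λ·B[:,0] = (+0.96214,-0.03067,+0.27083); r₂ = λ·B[:,1] = (+0.13559,+0.91584,-0.37795)
r₃ = r₁×r₂ = (-0.23644,+0.40036,+0.88533); SVD([r₁ r₂ r₃]) → R = UVᵀ:
  R  [+0.96214 +0.13559 -0.23644]
  R  [-0.03067 +0.91584 +0.40036]
  R  [+0.27083 -0.37795 +0.88533]
t = (+0.22085, +0.10172, +0.88252) m
tr R = 2.763308; θ = arccos((tr R − 1)/2) = 0.491441 rad = 28.157°
axis k = ((R−Rᵀ)₃₂, (R−Rᵀ)₁₃, (R−Rᵀ)₂₁) / (2 sinθ) = (-0.824669, -0.537484, -0.176159)
rvec = θ·k = (-0.405276, -0.264142, -0.086572)

rvec=(-0.4053, -0.2641, -0.0866) tvec=(0.2209, 0.1017, 0.8825)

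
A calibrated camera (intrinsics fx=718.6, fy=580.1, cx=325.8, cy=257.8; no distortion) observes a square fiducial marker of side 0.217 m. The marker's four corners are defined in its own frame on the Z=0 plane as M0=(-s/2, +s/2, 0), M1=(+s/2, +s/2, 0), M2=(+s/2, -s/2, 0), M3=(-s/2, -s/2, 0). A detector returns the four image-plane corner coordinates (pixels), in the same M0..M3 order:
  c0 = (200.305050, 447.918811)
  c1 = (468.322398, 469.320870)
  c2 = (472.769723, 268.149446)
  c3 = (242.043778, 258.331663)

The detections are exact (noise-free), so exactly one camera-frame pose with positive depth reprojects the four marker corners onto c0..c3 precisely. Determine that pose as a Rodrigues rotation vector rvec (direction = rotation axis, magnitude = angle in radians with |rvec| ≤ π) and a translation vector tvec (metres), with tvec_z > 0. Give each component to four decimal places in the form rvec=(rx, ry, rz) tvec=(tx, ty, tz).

Intrinsics K: fx=718.6, fy=580.1, cx=325.8, cy=257.8
Marker side s = 0.217 m; corners in marker frame (Z=0):
  M0 = (-0.1085, +0.1085, 0)
  M1 = (+0.1085, +0.1085, 0)
  M2 = (+0.1085, -0.1085, 0)
  M3 = (-0.1085, -0.1085, 0)
Detected image corners:
  c0 = (200.305050, 447.918811) px
  c1 = (468.322398, 469.320870) px
  c2 = (472.769723, 268.149446) px
  c3 = (242.043778, 258.331663) px
Planar DLT: solve 8×8 A·h = b for H (H[2,2]=1):
  H  [+1067.66329 -353.71801 +343.81885]
  H  [-8.28561 +643.77128 +353.22990]
  H  [-0.21657 -0.70919 +1.00000]
B = K⁻¹H; ‖b₁‖=1.600781, ‖b₂‖=1.600781; λ = 2/(‖b₁‖+‖b₂‖) = 0.624695, sign → tz>0 ⇒ λ=+0.624695
r₁ = λ·B[:,0] = (+0.98948,+0.05120,-0.13529); r₂ = λ·B[:,1] = (-0.10664,+0.89014,-0.44303)
r₃ = r₁×r₂ = (+0.09774,+0.45279,+0.88624); SVD([r₁ r₂ r₃]) → R = UVᵀ:
  R  [+0.98948 -0.10664 +0.09774]
  R  [+0.05120 +0.89014 +0.45279]
  R  [-0.13529 -0.44303 +0.88624]
t = (+0.01566, +0.10277, +0.62470) m
tr R = 2.765869; θ = arccos((tr R − 1)/2) = 0.488721 rad = 28.002°
axis k = ((R−Rᵀ)₃₂, (R−Rᵀ)₁₃, (R−Rᵀ)₂₁) / (2 sinθ) = (-0.954020, +0.248176, +0.168092)
rvec = θ·k = (-0.466249, +0.121289, +0.082150)

rvec=(-0.4662, 0.1213, 0.0821) tvec=(0.0157, 0.1028, 0.6247)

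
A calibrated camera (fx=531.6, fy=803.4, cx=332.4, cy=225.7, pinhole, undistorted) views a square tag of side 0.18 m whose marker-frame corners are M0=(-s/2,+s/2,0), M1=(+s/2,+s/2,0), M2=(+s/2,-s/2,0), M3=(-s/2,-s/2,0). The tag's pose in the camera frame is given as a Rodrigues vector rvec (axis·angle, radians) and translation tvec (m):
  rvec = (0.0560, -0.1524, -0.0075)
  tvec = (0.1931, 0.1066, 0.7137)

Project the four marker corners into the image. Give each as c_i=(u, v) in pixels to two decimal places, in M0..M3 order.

Intrinsics K: fx=531.6, fy=803.4, cx=332.4, cy=225.7
Marker side s = 0.18 m; corners in marker frame (Z=0):
  M0 = (-0.0900, +0.0900, 0)
  M1 = (+0.0900, +0.0900, 0)
  M2 = (+0.0900, -0.0900, 0)
  M3 = (-0.0900, -0.0900, 0)
rvec = (0.0560, -0.1524, -0.0075), |rvec| = θ = 0.16254 rad = 9.313°
Rodrigues: sinθ=0.16182, 1−cosθ=0.01318; R = I + sinθ·[k]× + (1−cosθ)·[k]×²:
    [+0.98838 +0.00321 -0.15194]
    [-0.01172 +0.99841 -0.05518]
    [+0.15152 +0.05632 +0.98685]
t = (0.1931, 0.1066, 0.7137) m
M0: Pc = R·M0+t = (+0.10443, +0.19751, +0.70513); u = 531.6·(+0.10443)/0.70513 + 332.4 = 411.1331, v = 803.4·(+0.19751)/0.70513 + 225.7 = 450.7373
M1: Pc = R·M1+t = (+0.28234, +0.19540, +0.73241); u = 531.6·(+0.28234)/0.73241 + 332.4 = 537.3325, v = 803.4·(+0.19540)/0.73241 + 225.7 = 440.0422
M2: Pc = R·M2+t = (+0.28177, +0.01569, +0.72227); u = 531.6·(+0.28177)/0.72227 + 332.4 = 539.7839, v = 803.4·(+0.01569)/0.72227 + 225.7 = 243.1503
M3: Pc = R·M3+t = (+0.10386, +0.01780, +0.69499); u = 531.6·(+0.10386)/0.69499 + 332.4 = 411.8397, v = 803.4·(+0.01780)/0.69499 + 225.7 = 246.2748

c0=(411.13, 450.74) c1=(537.33, 440.04) c2=(539.78, 243.15) c3=(411.84, 246.27)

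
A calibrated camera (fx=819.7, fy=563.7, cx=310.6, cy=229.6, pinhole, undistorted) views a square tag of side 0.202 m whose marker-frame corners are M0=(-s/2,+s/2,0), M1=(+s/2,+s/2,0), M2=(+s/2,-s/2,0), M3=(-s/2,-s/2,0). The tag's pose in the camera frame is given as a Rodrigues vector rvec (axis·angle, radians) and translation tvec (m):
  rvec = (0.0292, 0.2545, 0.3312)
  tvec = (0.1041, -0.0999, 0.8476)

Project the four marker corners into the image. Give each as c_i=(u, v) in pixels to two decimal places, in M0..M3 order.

Intrinsics K: fx=819.7, fy=563.7, cx=310.6, cy=229.6
Marker side s = 0.202 m; corners in marker frame (Z=0):
  M0 = (-0.1010, +0.1010, 0)
  M1 = (+0.1010, +0.1010, 0)
  M2 = (+0.1010, -0.1010, 0)
  M3 = (-0.1010, -0.1010, 0)
rvec = (0.0292, 0.2545, 0.3312), |rvec| = θ = 0.41871 rad = 23.990°
Rodrigues: sinθ=0.40658, 1−cosθ=0.08638; R = I + sinθ·[k]× + (1−cosθ)·[k]×²:
    [+0.91404 -0.31795 +0.25189]
    [+0.32527 +0.94553 +0.01318]
    [-0.24236 +0.06989 +0.96767]
t = (0.1041, -0.0999, 0.8476) m
M0: Pc = R·M0+t = (-0.02033, -0.03725, +0.87914); u = 819.7·(-0.02033)/0.87914 + 310.6 = 291.6445, v = 563.7·(-0.03725)/0.87914 + 229.6 = 205.7131
M1: Pc = R·M1+t = (+0.16431, +0.02845, +0.83018); u = 819.7·(+0.16431)/0.83018 + 310.6 = 472.8309, v = 563.7·(+0.02845)/0.83018 + 229.6 = 248.9183
M2: Pc = R·M2+t = (+0.22853, -0.16255, +0.81606); u = 819.7·(+0.22853)/0.81606 + 310.6 = 540.1486, v = 563.7·(-0.16255)/0.81606 + 229.6 = 117.3202
M3: Pc = R·M3+t = (+0.04389, -0.22825, +0.86502); u = 819.7·(+0.04389)/0.86502 + 310.6 = 352.1952, v = 563.7·(-0.22825)/0.86502 + 229.6 = 80.8579

c0=(291.64, 205.71) c1=(472.83, 248.92) c2=(540.15, 117.32) c3=(352.20, 80.86)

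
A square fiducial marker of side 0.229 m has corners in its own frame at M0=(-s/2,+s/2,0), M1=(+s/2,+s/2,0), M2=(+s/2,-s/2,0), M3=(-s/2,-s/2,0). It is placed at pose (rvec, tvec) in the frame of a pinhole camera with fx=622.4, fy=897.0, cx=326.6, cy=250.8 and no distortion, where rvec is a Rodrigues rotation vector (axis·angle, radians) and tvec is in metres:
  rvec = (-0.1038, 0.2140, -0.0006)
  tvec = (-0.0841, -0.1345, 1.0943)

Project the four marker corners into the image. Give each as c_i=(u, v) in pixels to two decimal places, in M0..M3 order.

c0=(215.71, 235.17) c1=(342.24, 232.20) c2=(343.28, 43.74) c3=(219.34, 54.75)

Intrinsics K: fx=622.4, fy=897.0, cx=326.6, cy=250.8
Marker side s = 0.229 m; corners in marker frame (Z=0):
  M0 = (-0.1145, +0.1145, 0)
  M1 = (+0.1145, +0.1145, 0)
  M2 = (+0.1145, -0.1145, 0)
  M3 = (-0.1145, -0.1145, 0)
rvec = (-0.1038, 0.2140, -0.0006), |rvec| = θ = 0.23785 rad = 13.628°
Rodrigues: sinθ=0.23561, 1−cosθ=0.02815; R = I + sinθ·[k]× + (1−cosθ)·[k]×²:
    [+0.97721 -0.01046 +0.21202]
    [-0.01165 +0.99464 +0.10276]
    [-0.21196 -0.10289 +0.97185]
t = (-0.0841, -0.1345, 1.0943) m
M0: Pc = R·M0+t = (-0.19719, -0.01928, +1.10679); u = 622.4·(-0.19719)/1.10679 + 326.6 = 215.7117, v = 897.0·(-0.01928)/1.10679 + 250.8 = 235.1743
M1: Pc = R·M1+t = (+0.02659, -0.02195, +1.05825); u = 622.4·(+0.02659)/1.05825 + 326.6 = 342.2403, v = 897.0·(-0.02195)/1.05825 + 250.8 = 232.1965
M2: Pc = R·M2+t = (+0.02899, -0.24972, +1.08181); u = 622.4·(+0.02899)/1.08181 + 326.6 = 343.2778, v = 897.0·(-0.24972)/1.08181 + 250.8 = 43.7411
M3: Pc = R·M3+t = (-0.19479, -0.24705, +1.13035); u = 622.4·(-0.19479)/1.13035 + 326.6 = 219.3420, v = 897.0·(-0.24705)/1.13035 + 250.8 = 54.7493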